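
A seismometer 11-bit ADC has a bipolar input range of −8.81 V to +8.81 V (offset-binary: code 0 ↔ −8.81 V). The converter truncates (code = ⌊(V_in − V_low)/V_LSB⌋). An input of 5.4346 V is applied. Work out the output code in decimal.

code 1655

Full-scale span = 17.62 V; LSB = 17.62/2^11 = 8.604 mV.
(5.4346 − (−8.81)) / 0.00860352 = 1655.672 LSBs.
So the output code is 1655.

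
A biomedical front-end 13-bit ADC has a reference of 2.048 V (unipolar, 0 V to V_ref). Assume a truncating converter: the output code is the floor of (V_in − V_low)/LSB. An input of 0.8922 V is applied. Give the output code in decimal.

code 3568

LSB = 2.048 V / 8192 = 250.00 µV.
(V_in − V_low)/LSB = (0.8922 − 0) / 0.00025 = 3568.800.
So the output code is 3568.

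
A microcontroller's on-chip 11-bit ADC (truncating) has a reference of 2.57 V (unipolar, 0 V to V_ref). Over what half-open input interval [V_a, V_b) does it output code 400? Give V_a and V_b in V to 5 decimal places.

LSB = 2.57/2^11 = 1.255 mV.
V_a = V_low + 400·LSB = 0.501953 V; V_b = V_low + 401·LSB = 0.503208 V.

[0.50195 V, 0.50321 V)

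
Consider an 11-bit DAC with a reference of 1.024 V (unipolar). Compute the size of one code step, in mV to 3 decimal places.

0.500 mV

Full-scale span = 1.024 V.
LSB = 1.024 / 2^11 = 1.024 / 2048 = 0.0005 V = 0.500 mV.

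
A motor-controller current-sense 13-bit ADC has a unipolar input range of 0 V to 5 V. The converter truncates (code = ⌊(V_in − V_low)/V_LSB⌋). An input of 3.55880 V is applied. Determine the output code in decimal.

code 5830

With 8192 levels over 5 V, one step is 0.610 mV.
(3.55880 − 0) / 0.000610352 = 5830.738 LSBs.
So the output code is 5830.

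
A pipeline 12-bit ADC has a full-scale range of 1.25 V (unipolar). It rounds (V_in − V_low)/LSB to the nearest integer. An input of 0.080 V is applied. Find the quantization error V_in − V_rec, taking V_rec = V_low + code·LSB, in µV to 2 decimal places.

One LSB is 1.25 V / 4096 = 305.18 µV.
(0.080 − 0)/0.000305176 = 262.1440; round gives code 262.
Reconstructed: 0.079956055 V.
Difference: 4.39453e-05 V → 43.95 µV.

43.95 µV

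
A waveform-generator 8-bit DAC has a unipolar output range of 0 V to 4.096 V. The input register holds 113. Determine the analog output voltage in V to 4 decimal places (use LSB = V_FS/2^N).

LSB = 4.096 V / 2^8 = 16.000 mV.
V_out = 0 + 113 × 0.016 V = 1.808 V.

1.8080 V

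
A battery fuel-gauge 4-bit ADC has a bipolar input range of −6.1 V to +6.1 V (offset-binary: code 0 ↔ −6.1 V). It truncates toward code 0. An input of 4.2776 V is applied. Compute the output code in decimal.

code 13

With 16 levels over 12.2 V, one step is 0.7625 V.
(4.2776 − (−6.1)) / 0.7625 = 13.610 LSBs.
⌊·⌋(13.610) = 13.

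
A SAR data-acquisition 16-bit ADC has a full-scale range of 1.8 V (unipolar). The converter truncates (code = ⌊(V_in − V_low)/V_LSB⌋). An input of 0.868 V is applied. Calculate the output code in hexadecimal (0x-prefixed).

code 0x7B72 (decimal 31602)

With 65536 levels over 1.8 V, one step is 27.47 µV.
(0.868 − 0) / 2.74658e-05 = 31602.916 LSBs.
⌊·⌋(31602.916) = 31602.
In hexadecimal (0x-prefixed): 0x7B72.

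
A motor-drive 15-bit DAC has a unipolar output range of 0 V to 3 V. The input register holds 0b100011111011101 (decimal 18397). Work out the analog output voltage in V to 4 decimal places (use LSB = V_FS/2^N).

LSB = 3 V / 2^15 = 91.55 µV.
Code 0b100011111011101 = 18397 decimal.
V_out = 0 + 18397 × 9.15527e-05 V = 1.6843 V.

1.6843 V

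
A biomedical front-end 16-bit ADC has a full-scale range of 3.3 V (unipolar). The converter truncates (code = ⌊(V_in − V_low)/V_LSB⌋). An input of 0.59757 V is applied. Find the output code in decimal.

code 11867

Full-scale span = 3.3 V; LSB = 3.3/2^16 = 50.35 µV.
(V_in − V_low)/LSB = (0.59757 − 0) / 5.0354e-05 = 11867.378.
⌊·⌋(11867.378) = 11867.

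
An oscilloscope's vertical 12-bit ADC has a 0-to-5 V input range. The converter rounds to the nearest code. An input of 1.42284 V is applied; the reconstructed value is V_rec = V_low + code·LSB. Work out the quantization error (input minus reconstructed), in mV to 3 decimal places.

-0.500 mV

Step size: 5 V ÷ 2^12 = 1.221 mV.
(V_in − V_low)/LSB = (1.42284 − 0)/0.0012207 = 1165.5905 → code 1166 (round).
Code 1166 maps back to 0 + 1166×0.0012207 V = 1.4233398 V.
Difference: -0.000499844 V → -0.500 mV.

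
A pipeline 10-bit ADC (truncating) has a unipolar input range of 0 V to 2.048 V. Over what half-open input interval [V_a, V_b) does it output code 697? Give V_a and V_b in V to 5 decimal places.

LSB = 2.048/2^10 = 2.000 mV.
V_a = V_low + 697·LSB = 1.394 V; V_b = V_low + 698·LSB = 1.396 V.

[1.39400 V, 1.39600 V)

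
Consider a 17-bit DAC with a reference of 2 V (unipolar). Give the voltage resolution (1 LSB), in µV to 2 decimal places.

Full-scale span = 2 V.
LSB = 2 / 2^17 = 2 / 131072 = 1.52588e-05 V = 15.26 µV.

15.26 µV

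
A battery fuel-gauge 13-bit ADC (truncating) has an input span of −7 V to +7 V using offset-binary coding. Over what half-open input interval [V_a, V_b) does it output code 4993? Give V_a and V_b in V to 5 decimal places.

LSB = 14/2^13 = 1.709 mV.
V_a = V_low + 4993·LSB = 1.53296 V; V_b = V_low + 4994·LSB = 1.53467 V.

[1.53296 V, 1.53467 V)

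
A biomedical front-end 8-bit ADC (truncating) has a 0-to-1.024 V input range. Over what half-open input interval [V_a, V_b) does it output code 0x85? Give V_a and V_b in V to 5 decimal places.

[0.53200 V, 0.53600 V)

LSB = 1.024/2^8 = 4.000 mV.
Code 0x85 = 133 decimal.
V_a = V_low + 133·LSB = 0.532 V; V_b = V_low + 134·LSB = 0.536 V.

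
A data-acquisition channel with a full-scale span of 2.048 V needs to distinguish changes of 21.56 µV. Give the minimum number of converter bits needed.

17 bits

Number of steps required ≥ 2.048 V / 21.56 µV = 94990.72.
Need 2^N ≥ 94990.72; 2^16 = 65536, 2^17 = 131072.
Minimum N = 17.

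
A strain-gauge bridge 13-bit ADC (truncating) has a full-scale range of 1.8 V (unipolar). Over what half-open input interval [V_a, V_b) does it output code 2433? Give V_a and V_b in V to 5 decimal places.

[0.53459 V, 0.53481 V)

LSB = 1.8/2^13 = 219.73 µV.
V_a = V_low + 2433·LSB = 0.534595 V; V_b = V_low + 2434·LSB = 0.534814 V.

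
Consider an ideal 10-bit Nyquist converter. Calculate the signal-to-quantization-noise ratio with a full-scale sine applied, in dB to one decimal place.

62.0 dB

SNR ≈ 6.02·N + 1.76 dB = 6.02·10 + 1.76 = 61.96 dB.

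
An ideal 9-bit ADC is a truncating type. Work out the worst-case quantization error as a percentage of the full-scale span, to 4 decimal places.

Truncating → worst-case error = 1 LSB = V_FS/2^9, so 100/512 = 0.195312 % of full scale.

0.1953 %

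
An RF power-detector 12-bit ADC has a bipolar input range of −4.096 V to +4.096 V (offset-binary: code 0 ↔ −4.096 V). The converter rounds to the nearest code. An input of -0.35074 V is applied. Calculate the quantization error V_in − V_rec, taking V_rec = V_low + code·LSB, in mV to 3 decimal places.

-0.740 mV

LSB = 8.192/2^12 = 2.000 mV.
(V_in − V_low)/LSB = (-0.35074 − (−4.096))/0.002 = 1872.6300 → code 1873 (round).
Reconstructed: -0.35 V.
Error = -0.35074 − (−0.35) = -0.00074 V = -0.740 mV.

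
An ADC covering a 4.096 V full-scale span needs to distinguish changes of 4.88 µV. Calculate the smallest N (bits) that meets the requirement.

Number of steps required ≥ 4.096 V / 4.88 µV = 839344.26.
Need 2^N ≥ 839344.26; 2^19 = 524288, 2^20 = 1048576.
Minimum N = 20.

20 bits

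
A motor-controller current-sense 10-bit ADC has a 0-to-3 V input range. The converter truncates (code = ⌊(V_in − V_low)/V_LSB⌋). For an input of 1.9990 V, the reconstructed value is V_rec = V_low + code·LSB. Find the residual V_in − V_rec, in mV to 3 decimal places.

0.953 mV

LSB = 3/2^10 = 2.930 mV.
(V_in − V_low)/LSB = (1.9990 − 0)/0.00292969 = 682.3253 → code 682 (floor).
V_rec = 0 + 682·0.00292969 = 1.9980469 V.
Difference: 0.000953125 V → 0.953 mV.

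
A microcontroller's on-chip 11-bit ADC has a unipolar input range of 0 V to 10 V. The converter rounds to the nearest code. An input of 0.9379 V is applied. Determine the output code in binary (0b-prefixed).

With 2048 levels over 10 V, one step is 4.883 mV.
(V_in − V_low)/LSB = (0.9379 − 0) / 0.00488281 = 192.082.
round(192.082) = 192.
In binary (0b-prefixed): 0b11000000.

code 0b11000000 (decimal 192)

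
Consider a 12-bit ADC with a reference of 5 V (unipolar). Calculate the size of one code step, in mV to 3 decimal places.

1.221 mV

Full-scale span = 5 V.
LSB = 5 / 2^12 = 5 / 4096 = 0.0012207 V = 1.221 mV.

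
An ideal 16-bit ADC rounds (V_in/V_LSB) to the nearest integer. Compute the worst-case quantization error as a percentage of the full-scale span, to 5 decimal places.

Rounding → worst-case error = ½ LSB = V_FS/2^17, so 100/131072 = 0.000762939 % of full scale.

0.00076 %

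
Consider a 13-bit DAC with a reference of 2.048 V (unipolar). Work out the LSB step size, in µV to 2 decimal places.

Full-scale span = 2.048 V.
LSB = 2.048 / 2^13 = 2.048 / 8192 = 0.00025 V = 250.00 µV.

250.00 µV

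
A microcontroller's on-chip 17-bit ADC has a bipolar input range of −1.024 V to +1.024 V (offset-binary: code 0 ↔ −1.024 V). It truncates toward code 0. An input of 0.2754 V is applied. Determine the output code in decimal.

code 83161

LSB = 2.048 V / 131072 = 15.62 µV.
(V_in − V_low)/LSB = (0.2754 − (−1.024)) / 1.5625e-05 = 83161.600.
Floor → code 83161.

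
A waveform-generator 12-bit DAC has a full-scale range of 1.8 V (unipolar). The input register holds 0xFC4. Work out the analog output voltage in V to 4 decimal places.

1.7736 V

LSB = 1.8 V / 2^12 = 439.45 µV.
Code 0xFC4 = 4036 decimal.
V_out = 0 + 4036 × 0.000439453 V = 1.77363 V.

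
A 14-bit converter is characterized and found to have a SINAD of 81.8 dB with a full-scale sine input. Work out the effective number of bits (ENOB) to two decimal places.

ENOB = (SINAD − 1.76) / 6.02 = (81.8 − 1.76)/6.02 = 13.296.

13.30 bits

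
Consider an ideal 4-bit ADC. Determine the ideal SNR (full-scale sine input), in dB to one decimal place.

SNR ≈ 6.02·N + 1.76 dB = 6.02·4 + 1.76 = 25.84 dB.

25.8 dB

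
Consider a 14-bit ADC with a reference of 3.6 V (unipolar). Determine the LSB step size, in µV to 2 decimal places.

219.73 µV

Full-scale span = 3.6 V.
LSB = 3.6 / 2^14 = 3.6 / 16384 = 0.000219727 V = 219.73 µV.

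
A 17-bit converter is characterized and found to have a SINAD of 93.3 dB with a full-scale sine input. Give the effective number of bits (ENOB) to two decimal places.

15.21 bits

ENOB = (SINAD − 1.76) / 6.02 = (93.3 − 1.76)/6.02 = 15.206.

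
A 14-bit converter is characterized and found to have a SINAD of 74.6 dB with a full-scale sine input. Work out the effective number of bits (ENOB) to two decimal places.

12.10 bits

ENOB = (SINAD − 1.76) / 6.02 = (74.6 − 1.76)/6.02 = 12.100.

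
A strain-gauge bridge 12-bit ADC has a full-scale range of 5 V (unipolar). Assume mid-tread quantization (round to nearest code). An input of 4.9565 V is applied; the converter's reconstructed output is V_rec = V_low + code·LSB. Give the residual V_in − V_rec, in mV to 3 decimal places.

One LSB is 5 V / 4096 = 1.221 mV.
(4.9565 − 0)/0.0012207 = 4060.3648; round gives code 4060.
Code 4060 maps back to 0 + 4060×0.0012207 V = 4.9560547 V.
Error = 4.9565 − 4.9560547 = 0.000445313 V = 0.445 mV.

0.445 mV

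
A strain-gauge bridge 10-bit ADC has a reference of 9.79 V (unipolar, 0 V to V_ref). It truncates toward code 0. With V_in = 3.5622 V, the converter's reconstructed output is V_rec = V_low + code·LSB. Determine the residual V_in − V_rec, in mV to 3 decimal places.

5.677 mV

Step size: 9.79 V ÷ 2^10 = 9.561 mV.
Scaled input = 372.5937 LSBs, so code = 372.
Code 372 maps back to 0 + 372×0.00956055 V = 3.5565234 V.
V_in − V_rec = 0.00567656 V = 5.677 mV.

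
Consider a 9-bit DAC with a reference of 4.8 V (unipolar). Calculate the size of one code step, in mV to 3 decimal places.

Full-scale span = 4.8 V.
LSB = 4.8 / 2^9 = 4.8 / 512 = 0.009375 V = 9.375 mV.

9.375 mV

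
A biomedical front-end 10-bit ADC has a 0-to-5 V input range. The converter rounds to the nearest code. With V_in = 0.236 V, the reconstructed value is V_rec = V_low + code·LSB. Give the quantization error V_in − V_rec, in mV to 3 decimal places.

1.625 mV

One LSB is 5 V / 1024 = 4.883 mV.
(0.236 − 0)/0.00488281 = 48.3328; round gives code 48.
Reconstructed: 0.234375 V.
V_in − V_rec = 0.001625 V = 1.625 mV.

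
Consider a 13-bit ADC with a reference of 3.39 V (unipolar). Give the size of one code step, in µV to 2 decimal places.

413.82 µV

Full-scale span = 3.39 V.
LSB = 3.39 / 2^13 = 3.39 / 8192 = 0.000413818 V = 413.82 µV.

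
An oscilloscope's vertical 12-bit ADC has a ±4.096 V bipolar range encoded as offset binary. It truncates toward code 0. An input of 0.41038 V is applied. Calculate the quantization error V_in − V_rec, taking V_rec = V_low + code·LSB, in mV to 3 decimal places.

0.380 mV

Step size: 8.192 V ÷ 2^12 = 2.000 mV.
(V_in − V_low)/LSB = (0.41038 − (−4.096))/0.002 = 2253.1900 → code 2253 (floor).
Code 2253 maps back to (−4.096) + 2253×0.002 V = 0.41 V.
Difference: 0.00038 V → 0.380 mV.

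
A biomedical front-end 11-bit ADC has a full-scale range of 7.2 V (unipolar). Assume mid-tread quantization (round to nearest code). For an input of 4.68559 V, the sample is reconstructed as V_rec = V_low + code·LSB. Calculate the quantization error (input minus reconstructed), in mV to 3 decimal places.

One LSB is 7.2 V / 2048 = 3.516 mV.
(V_in − V_low)/LSB = (4.68559 − 0)/0.00351563 = 1332.7900 → code 1333 (round).
Reconstructed: 4.6863281 V.
Error = 4.68559 − 4.6863281 = -0.000738125 V = -0.738 mV.

-0.738 mV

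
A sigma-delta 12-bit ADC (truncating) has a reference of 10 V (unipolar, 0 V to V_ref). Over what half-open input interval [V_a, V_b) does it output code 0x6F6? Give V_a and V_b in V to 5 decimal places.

[4.35059 V, 4.35303 V)

LSB = 10/2^12 = 2.441 mV.
Code 0x6F6 = 1782 decimal.
V_a = V_low + 1782·LSB = 4.35059 V; V_b = V_low + 1783·LSB = 4.35303 V.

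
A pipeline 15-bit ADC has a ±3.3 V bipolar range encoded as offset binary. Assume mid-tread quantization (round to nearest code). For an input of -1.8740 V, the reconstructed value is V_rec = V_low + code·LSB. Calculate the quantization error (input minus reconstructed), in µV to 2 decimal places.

-25.39 µV

One LSB is 6.6 V / 32768 = 201.42 µV.
(-1.8740 − (−3.3))/0.000201416 = 7079.8739; round gives code 7080.
V_rec = (−3.3) + 7080·0.000201416 = -1.8739746 V.
Difference: -2.53906e-05 V → -25.39 µV.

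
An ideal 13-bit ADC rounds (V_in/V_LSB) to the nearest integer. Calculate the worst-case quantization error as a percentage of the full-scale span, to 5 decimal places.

Rounding → worst-case error = ½ LSB = V_FS/2^14, so 100/16384 = 0.00610352 % of full scale.

0.00610 %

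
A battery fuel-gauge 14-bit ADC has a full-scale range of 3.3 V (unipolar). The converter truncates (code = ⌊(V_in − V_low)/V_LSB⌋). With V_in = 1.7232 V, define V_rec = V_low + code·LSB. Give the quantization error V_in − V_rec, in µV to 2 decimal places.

85.99 µV

One LSB is 3.3 V / 16384 = 201.42 µV.
(V_in − V_low)/LSB = (1.7232 − 0)/0.000201416 = 8555.4269 → code 8555 (floor).
Reconstructed: 1.723114 V.
V_in − V_rec = 8.59863e-05 V = 85.99 µV.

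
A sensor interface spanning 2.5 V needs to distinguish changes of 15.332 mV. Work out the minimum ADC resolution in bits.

8 bits

Number of steps required ≥ 2.5 V / 15.332 mV = 163.06.
Need 2^N ≥ 163.06; 2^7 = 128, 2^8 = 256.
Minimum N = 8.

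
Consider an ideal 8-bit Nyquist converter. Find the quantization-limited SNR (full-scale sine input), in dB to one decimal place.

49.9 dB

SNR ≈ 6.02·N + 1.76 dB = 6.02·8 + 1.76 = 49.92 dB.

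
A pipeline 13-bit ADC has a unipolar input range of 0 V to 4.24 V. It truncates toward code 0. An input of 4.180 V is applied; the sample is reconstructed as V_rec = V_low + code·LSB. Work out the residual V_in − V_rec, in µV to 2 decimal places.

39.06 µV

One LSB is 4.24 V / 8192 = 0.518 mV.
(V_in − V_low)/LSB = (4.180 − 0)/0.000517578 = 8076.0755 → code 8076 (floor).
V_rec = 0 + 8076·0.000517578 = 4.1799609 V.
V_in − V_rec = 3.90625e-05 V = 39.06 µV.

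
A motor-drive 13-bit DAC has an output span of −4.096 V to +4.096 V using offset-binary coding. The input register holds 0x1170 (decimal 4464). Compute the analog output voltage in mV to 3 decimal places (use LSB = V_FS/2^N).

LSB = 8.192 V / 2^13 = 1.000 mV.
Code 0x1170 = 4464 decimal.
V_out = (−4.096) + 4464 × 0.001 V = 0.368 V.
= 368.000 mV.

368.000 mV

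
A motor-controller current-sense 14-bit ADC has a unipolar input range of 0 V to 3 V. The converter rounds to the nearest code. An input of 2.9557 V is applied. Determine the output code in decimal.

With 16384 levels over 3 V, one step is 183.11 µV.
(V_in − V_low)/LSB = (2.9557 − 0) / 0.000183105 = 16142.063.
round(16142.063) = 16142.

code 16142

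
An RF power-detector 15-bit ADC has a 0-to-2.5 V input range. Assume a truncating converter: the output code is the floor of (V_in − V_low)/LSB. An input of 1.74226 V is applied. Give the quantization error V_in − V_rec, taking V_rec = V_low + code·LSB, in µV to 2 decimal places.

One LSB is 2.5 V / 32768 = 76.29 µV.
Scaled input = 22836.1503 LSBs, so code = 22836.
Code 22836 maps back to 0 + 22836×7.62939e-05 V = 1.7422485 V.
V_in − V_rec = 1.14648e-05 V = 11.46 µV.

11.46 µV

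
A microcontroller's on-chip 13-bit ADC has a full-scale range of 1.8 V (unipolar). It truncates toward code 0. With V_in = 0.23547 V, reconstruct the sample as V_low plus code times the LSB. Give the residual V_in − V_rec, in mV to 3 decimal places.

0.143 mV

One LSB is 1.8 V / 8192 = 219.73 µV.
(0.23547 − 0)/0.000219727 = 1071.6501; ⌊·⌋ gives code 1071.
Code 1071 maps back to 0 + 1071×0.000219727 V = 0.23532715 V.
Difference: 0.000142852 V → 0.143 mV.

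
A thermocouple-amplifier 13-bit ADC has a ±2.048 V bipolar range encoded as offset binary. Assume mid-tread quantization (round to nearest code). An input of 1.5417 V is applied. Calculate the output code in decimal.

code 7179

With 8192 levels over 4.096 V, one step is 0.500 mV.
(V_in − V_low)/LSB = (1.5417 − (−2.048)) / 0.0005 = 7179.400.
Round → code 7179.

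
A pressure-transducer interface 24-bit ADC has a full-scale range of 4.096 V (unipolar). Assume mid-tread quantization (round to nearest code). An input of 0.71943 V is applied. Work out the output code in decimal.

code 2946785

With 16777216 levels over 4.096 V, one step is 0.24 µV.
(V_in − V_low)/LSB = (0.71943 − 0) / 2.44141e-07 = 2946785.280.
So the output code is 2946785.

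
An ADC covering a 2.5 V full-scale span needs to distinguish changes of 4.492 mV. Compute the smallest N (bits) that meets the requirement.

10 bits

Number of steps required ≥ 2.5 V / 4.492 mV = 556.54.
Need 2^N ≥ 556.54; 2^9 = 512, 2^10 = 1024.
Minimum N = 10.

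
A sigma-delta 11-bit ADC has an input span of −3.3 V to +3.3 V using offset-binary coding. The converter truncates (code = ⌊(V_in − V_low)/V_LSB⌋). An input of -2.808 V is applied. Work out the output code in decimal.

code 152

With 2048 levels over 6.6 V, one step is 3.223 mV.
(-2.808 − (−3.3)) / 0.00322266 = 152.669 LSBs.
So the output code is 152.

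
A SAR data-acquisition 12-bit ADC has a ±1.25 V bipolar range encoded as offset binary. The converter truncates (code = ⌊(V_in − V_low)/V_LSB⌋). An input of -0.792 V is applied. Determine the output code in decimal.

code 750

LSB = 2.5 V / 4096 = 0.610 mV.
(-0.792 − (−1.25)) / 0.000610352 = 750.387 LSBs.
Floor → code 750.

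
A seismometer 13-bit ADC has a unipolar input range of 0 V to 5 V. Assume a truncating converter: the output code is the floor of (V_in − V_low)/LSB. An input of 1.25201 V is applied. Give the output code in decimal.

LSB = 5 V / 8192 = 0.610 mV.
(1.25201 − 0) / 0.000610352 = 2051.293 LSBs.
Floor → code 2051.

code 2051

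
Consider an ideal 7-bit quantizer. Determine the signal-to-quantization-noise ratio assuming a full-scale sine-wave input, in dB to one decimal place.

SNR ≈ 6.02·N + 1.76 dB = 6.02·7 + 1.76 = 43.90 dB.

43.9 dB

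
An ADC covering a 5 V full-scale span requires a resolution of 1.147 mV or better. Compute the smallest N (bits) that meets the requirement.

Number of steps required ≥ 5 V / 1.147 mV = 4359.20.
Need 2^N ≥ 4359.20; 2^12 = 4096, 2^13 = 8192.
Minimum N = 13.

13 bits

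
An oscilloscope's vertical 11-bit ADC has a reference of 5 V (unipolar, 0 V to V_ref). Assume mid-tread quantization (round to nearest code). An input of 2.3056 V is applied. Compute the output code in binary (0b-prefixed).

code 0b1110110000 (decimal 944)

Full-scale span = 5 V; LSB = 5/2^11 = 2.441 mV.
(V_in − V_low)/LSB = (2.3056 − 0) / 0.00244141 = 944.374.
round(944.374) = 944.
In binary (0b-prefixed): 0b1110110000.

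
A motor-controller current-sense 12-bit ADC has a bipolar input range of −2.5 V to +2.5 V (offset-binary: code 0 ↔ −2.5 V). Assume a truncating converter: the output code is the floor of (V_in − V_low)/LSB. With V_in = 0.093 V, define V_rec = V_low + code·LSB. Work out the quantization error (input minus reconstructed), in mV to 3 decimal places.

Step size: 5 V ÷ 2^12 = 1.221 mV.
(V_in − V_low)/LSB = (0.093 − (−2.5))/0.0012207 = 2124.1856 → code 2124 (floor).
V_rec = (−2.5) + 2124·0.0012207 = 0.092773438 V.
Error = 0.093 − 0.092773438 = 0.000226563 V = 0.227 mV.

0.227 mV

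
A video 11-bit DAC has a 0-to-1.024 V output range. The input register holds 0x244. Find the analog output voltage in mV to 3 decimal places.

LSB = 1.024 V / 2^11 = 0.500 mV.
Code 0x244 = 580 decimal.
V_out = 0 + 580 × 0.0005 V = 0.29 V.
= 290.000 mV.

290.000 mV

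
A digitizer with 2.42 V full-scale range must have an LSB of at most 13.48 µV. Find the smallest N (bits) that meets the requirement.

18 bits

Number of steps required ≥ 2.42 V / 13.48 µV = 179525.22.
Need 2^N ≥ 179525.22; 2^17 = 131072, 2^18 = 262144.
Minimum N = 18.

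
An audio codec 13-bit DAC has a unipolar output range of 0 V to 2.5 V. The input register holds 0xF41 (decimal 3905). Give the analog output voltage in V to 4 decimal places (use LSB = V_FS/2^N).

1.1917 V

LSB = 2.5 V / 2^13 = 305.18 µV.
Code 0xF41 = 3905 decimal.
V_out = 0 + 3905 × 0.000305176 V = 1.19171 V.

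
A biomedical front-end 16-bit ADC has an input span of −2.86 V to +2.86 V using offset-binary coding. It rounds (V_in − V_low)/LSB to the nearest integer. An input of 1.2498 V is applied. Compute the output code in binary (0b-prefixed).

With 65536 levels over 5.72 V, one step is 87.28 µV.
(1.2498 − (−2.86)) / 8.72803e-05 = 47087.387 LSBs.
round(47087.387) = 47087.
In binary (0b-prefixed): 0b1011011111101111.

code 0b1011011111101111 (decimal 47087)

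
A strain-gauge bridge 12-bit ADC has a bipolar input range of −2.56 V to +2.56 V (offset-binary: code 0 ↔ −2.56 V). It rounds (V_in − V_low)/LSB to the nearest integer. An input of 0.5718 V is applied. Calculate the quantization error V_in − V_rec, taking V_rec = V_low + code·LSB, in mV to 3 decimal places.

Step size: 5.12 V ÷ 2^12 = 1.250 mV.
(0.5718 − (−2.56))/0.00125 = 2505.4400; round gives code 2505.
V_rec = (−2.56) + 2505·0.00125 = 0.57125 V.
Error = 0.5718 − 0.57125 = 0.00055 V = 0.550 mV.

0.550 mV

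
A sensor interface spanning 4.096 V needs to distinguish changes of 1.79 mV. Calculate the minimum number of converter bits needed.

12 bits

Number of steps required ≥ 4.096 V / 1.79 mV = 2288.27.
Need 2^N ≥ 2288.27; 2^11 = 2048, 2^12 = 4096.
Minimum N = 12.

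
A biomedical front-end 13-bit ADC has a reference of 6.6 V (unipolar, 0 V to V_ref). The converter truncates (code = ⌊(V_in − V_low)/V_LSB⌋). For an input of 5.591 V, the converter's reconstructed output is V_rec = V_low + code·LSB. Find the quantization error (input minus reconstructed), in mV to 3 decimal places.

One LSB is 6.6 V / 8192 = 0.806 mV.
(V_in − V_low)/LSB = (5.591 − 0)/0.000805664 = 6939.6170 → code 6939 (floor).
V_rec = 0 + 6939·0.000805664 = 5.5905029 V.
V_in − V_rec = 0.00049707 V = 0.497 mV.

0.497 mV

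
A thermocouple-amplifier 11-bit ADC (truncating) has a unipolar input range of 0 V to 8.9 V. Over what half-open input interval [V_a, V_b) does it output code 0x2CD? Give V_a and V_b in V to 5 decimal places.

LSB = 8.9/2^11 = 4.346 mV.
Code 0x2CD = 717 decimal.
V_a = V_low + 717·LSB = 3.11587 V; V_b = V_low + 718·LSB = 3.12021 V.

[3.11587 V, 3.12021 V)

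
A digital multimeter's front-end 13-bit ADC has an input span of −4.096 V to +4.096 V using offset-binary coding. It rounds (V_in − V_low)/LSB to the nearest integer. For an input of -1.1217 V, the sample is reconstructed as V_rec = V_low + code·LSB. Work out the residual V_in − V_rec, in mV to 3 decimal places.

LSB = 8.192/2^13 = 1.000 mV.
(V_in − V_low)/LSB = (-1.1217 − (−4.096))/0.001 = 2974.3000 → code 2974 (round).
V_rec = (−4.096) + 2974·0.001 = -1.122 V.
V_in − V_rec = 0.0003 V = 0.300 mV.

0.300 mV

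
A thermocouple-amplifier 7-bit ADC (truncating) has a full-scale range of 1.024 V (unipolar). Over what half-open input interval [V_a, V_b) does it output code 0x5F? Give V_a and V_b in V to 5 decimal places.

LSB = 1.024/2^7 = 8.000 mV.
Code 0x5F = 95 decimal.
V_a = V_low + 95·LSB = 0.76 V; V_b = V_low + 96·LSB = 0.768 V.

[0.76000 V, 0.76800 V)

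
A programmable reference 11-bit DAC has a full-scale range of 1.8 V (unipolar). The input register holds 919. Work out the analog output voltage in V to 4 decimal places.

0.8077 V

LSB = 1.8 V / 2^11 = 0.879 mV.
V_out = 0 + 919 × 0.000878906 V = 0.807715 V.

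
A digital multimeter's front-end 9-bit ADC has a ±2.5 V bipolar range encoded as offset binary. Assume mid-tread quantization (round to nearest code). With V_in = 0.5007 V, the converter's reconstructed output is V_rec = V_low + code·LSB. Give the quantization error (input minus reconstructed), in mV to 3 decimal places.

2.653 mV

Step size: 5 V ÷ 2^9 = 9.766 mV.
(0.5007 − (−2.5))/0.00976562 = 307.2717; round gives code 307.
Code 307 maps back to (−2.5) + 307×0.00976562 V = 0.49804688 V.
Error = 0.5007 − 0.49804688 = 0.00265313 V = 2.653 mV.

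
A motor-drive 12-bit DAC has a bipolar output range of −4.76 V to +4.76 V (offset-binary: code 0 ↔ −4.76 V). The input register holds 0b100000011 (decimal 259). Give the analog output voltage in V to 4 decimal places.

LSB = 9.52 V / 2^12 = 2.324 mV.
Code 0b100000011 = 259 decimal.
V_out = (−4.76) + 259 × 0.00232422 V = -4.15803 V.

-4.1580 V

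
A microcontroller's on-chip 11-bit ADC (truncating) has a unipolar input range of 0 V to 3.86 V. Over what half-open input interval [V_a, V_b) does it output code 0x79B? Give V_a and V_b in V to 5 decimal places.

[3.66964 V, 3.67152 V)

LSB = 3.86/2^11 = 1.885 mV.
Code 0x79B = 1947 decimal.
V_a = V_low + 1947·LSB = 3.66964 V; V_b = V_low + 1948·LSB = 3.67152 V.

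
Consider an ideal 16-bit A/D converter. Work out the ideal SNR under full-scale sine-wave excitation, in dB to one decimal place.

98.1 dB

SNR ≈ 6.02·N + 1.76 dB = 6.02·16 + 1.76 = 98.08 dB.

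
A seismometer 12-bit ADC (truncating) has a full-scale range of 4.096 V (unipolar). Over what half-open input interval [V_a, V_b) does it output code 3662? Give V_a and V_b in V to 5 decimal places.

[3.66200 V, 3.66300 V)

LSB = 4.096/2^12 = 1.000 mV.
V_a = V_low + 3662·LSB = 3.662 V; V_b = V_low + 3663·LSB = 3.663 V.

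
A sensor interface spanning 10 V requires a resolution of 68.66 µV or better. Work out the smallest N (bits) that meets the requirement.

Number of steps required ≥ 10 V / 68.66 µV = 145645.21.
Need 2^N ≥ 145645.21; 2^17 = 131072, 2^18 = 262144.
Minimum N = 18.

18 bits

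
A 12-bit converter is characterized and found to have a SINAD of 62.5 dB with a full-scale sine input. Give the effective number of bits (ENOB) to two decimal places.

ENOB = (SINAD − 1.76) / 6.02 = (62.5 − 1.76)/6.02 = 10.090.

10.09 bits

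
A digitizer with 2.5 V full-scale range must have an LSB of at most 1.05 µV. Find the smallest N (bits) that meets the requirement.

22 bits

Number of steps required ≥ 2.5 V / 1.05 µV = 2380952.38.
Need 2^N ≥ 2380952.38; 2^21 = 2097152, 2^22 = 4194304.
Minimum N = 22.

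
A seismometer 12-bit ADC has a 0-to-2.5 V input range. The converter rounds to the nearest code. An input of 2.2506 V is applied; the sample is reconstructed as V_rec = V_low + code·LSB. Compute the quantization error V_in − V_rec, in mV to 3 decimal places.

Step size: 2.5 V ÷ 2^12 = 0.610 mV.
Scaled input = 3687.3830 LSBs, so code = 3687.
Code 3687 maps back to 0 + 3687×0.000610352 V = 2.2503662 V.
Error = 2.2506 − 2.2503662 = 0.000233789 V = 0.234 mV.

0.234 mV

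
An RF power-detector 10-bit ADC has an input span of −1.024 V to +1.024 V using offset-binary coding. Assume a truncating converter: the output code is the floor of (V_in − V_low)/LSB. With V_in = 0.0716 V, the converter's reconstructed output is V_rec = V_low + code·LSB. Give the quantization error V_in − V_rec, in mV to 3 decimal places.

LSB = 2.048/2^10 = 2.000 mV.
(V_in − V_low)/LSB = (0.0716 − (−1.024))/0.002 = 547.8000 → code 547 (floor).
Reconstructed: 0.07 V.
Difference: 0.0016 V → 1.600 mV.

1.600 mV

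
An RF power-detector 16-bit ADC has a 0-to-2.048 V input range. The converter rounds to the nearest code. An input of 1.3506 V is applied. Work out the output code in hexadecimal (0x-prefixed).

code 0xA8D3 (decimal 43219)

Full-scale span = 2.048 V; LSB = 2.048/2^16 = 31.25 µV.
Input sits at 43219.200 steps above V_low.
So the output code is 43219.
In hexadecimal (0x-prefixed): 0xA8D3.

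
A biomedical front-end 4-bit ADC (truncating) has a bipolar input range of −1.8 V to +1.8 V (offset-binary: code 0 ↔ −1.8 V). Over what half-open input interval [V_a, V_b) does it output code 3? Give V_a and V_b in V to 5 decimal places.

[-1.12500 V, -0.90000 V)

LSB = 3.6/2^4 = 225.000 mV.
V_a = V_low + 3·LSB = -1.125 V; V_b = V_low + 4·LSB = -0.9 V.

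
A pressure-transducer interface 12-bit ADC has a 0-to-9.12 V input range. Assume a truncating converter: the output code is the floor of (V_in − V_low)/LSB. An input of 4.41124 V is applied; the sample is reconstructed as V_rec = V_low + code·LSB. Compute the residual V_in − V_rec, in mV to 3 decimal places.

0.420 mV

One LSB is 9.12 V / 4096 = 2.227 mV.
Scaled input = 1981.1885 LSBs, so code = 1981.
V_rec = 0 + 1981·0.00222656 = 4.4108203 V.
Error = 4.41124 − 4.4108203 = 0.000419687 V = 0.420 mV.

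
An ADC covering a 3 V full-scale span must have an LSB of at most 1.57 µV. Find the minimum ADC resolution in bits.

Number of steps required ≥ 3 V / 1.57 µV = 1910828.03.
Need 2^N ≥ 1910828.03; 2^20 = 1048576, 2^21 = 2097152.
Minimum N = 21.

21 bits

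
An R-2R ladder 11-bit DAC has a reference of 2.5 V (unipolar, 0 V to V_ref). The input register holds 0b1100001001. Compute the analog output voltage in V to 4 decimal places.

0.9485 V

LSB = 2.5 V / 2^11 = 1.221 mV.
Code 0b1100001001 = 777 decimal.
V_out = 0 + 777 × 0.0012207 V = 0.948486 V.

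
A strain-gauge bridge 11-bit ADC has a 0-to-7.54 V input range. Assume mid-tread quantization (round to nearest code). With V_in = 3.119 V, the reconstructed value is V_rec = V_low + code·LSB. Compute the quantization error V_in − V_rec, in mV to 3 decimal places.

LSB = 7.54/2^11 = 3.682 mV.
(3.119 − 0)/0.00368164 = 847.1767; round gives code 847.
Reconstructed: 3.1183496 V.
V_in − V_rec = 0.000650391 V = 0.650 mV.

0.650 mV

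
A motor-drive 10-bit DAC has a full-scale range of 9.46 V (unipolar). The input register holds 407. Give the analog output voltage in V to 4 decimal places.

LSB = 9.46 V / 2^10 = 9.238 mV.
V_out = 0 + 407 × 0.00923828 V = 3.75998 V.

3.7600 V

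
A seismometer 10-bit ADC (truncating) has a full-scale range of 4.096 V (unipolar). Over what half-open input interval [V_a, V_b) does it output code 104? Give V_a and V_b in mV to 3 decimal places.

[416.000 mV, 420.000 mV)

LSB = 4.096/2^10 = 4.000 mV.
V_a = V_low + 104·LSB = 0.416 V; V_b = V_low + 105·LSB = 0.42 V.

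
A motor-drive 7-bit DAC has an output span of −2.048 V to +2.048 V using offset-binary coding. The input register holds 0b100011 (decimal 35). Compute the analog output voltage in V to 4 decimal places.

-0.9280 V

LSB = 4.096 V / 2^7 = 32.000 mV.
Code 0b100011 = 35 decimal.
V_out = (−2.048) + 35 × 0.032 V = -0.928 V.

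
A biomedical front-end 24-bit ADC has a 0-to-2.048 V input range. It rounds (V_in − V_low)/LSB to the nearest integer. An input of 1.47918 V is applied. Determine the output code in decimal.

LSB = 2.048 V / 16777216 = 0.12 µV.
(V_in − V_low)/LSB = (1.47918 − 0) / 1.2207e-07 = 12117442.560.
Round → code 12117443.

code 12117443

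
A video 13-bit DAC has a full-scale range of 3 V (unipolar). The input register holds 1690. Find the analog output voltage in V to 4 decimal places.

LSB = 3 V / 2^13 = 366.21 µV.
V_out = 0 + 1690 × 0.000366211 V = 0.618896 V.

0.6189 V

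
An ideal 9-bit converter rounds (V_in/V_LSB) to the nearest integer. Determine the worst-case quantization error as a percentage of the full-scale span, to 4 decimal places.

Rounding → worst-case error = ½ LSB = V_FS/2^10, so 100/1024 = 0.0976562 % of full scale.

0.0977 %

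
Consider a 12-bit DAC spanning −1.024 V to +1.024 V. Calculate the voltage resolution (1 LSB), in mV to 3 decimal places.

0.500 mV

Full-scale span = 2.048 V.
LSB = 2.048 / 2^12 = 2.048 / 4096 = 0.0005 V = 0.500 mV.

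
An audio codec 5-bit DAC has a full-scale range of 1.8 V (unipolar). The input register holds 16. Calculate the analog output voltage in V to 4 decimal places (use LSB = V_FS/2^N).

0.9000 V

LSB = 1.8 V / 2^5 = 56.250 mV.
V_out = 0 + 16 × 0.05625 V = 0.9 V.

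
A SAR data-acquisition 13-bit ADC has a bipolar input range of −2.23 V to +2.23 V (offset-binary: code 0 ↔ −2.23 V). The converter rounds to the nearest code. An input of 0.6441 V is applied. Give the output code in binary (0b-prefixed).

LSB = 4.46 V / 8192 = 0.544 mV.
(V_in − V_low)/LSB = (0.6441 − (−2.23)) / 0.000544434 = 5279.064.
Round → code 5279.
In binary (0b-prefixed): 0b1010010011111.

code 0b1010010011111 (decimal 5279)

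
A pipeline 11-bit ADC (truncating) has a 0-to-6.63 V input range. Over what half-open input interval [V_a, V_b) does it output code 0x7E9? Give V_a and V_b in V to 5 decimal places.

LSB = 6.63/2^11 = 3.237 mV.
Code 0x7E9 = 2025 decimal.
V_a = V_low + 2025·LSB = 6.55554 V; V_b = V_low + 2026·LSB = 6.55878 V.

[6.55554 V, 6.55878 V)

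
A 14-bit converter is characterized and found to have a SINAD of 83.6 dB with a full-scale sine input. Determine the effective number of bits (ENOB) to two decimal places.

ENOB = (SINAD − 1.76) / 6.02 = (83.6 − 1.76)/6.02 = 13.595.

13.59 bits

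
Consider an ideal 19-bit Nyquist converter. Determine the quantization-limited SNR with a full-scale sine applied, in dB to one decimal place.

116.1 dB

SNR ≈ 6.02·N + 1.76 dB = 6.02·19 + 1.76 = 116.14 dB.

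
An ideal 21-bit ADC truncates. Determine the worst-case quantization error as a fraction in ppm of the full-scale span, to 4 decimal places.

0.4768 ppm

Truncating → worst-case error = 1 LSB = V_FS/2^21, so 1e+06/2097152 = 0.476837 ppm of full scale.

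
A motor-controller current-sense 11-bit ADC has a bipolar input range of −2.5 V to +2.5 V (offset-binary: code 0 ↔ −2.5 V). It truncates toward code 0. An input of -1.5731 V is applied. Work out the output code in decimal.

With 2048 levels over 5 V, one step is 2.441 mV.
(V_in − V_low)/LSB = (-1.5731 − (−2.5)) / 0.00244141 = 379.658.
So the output code is 379.

code 379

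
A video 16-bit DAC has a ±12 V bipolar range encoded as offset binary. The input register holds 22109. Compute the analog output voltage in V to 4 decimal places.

-3.9034 V

LSB = 24 V / 2^16 = 366.21 µV.
V_out = (−12) + 22109 × 0.000366211 V = -3.90344 V.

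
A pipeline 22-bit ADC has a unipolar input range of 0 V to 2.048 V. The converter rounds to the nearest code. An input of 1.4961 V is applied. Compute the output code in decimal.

code 3064013

Full-scale span = 2.048 V; LSB = 2.048/2^22 = 0.49 µV.
Input sits at 3064012.800 steps above V_low.
So the output code is 3064013.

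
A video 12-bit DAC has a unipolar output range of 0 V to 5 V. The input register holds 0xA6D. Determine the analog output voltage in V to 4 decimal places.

LSB = 5 V / 2^12 = 1.221 mV.
Code 0xA6D = 2669 decimal.
V_out = 0 + 2669 × 0.0012207 V = 3.25806 V.

3.2581 V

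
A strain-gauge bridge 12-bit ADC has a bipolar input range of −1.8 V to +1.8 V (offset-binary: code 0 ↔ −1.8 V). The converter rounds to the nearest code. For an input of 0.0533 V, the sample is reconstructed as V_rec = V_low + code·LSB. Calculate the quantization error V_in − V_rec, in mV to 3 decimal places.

One LSB is 3.6 V / 4096 = 0.879 mV.
Scaled input = 2108.6436 LSBs, so code = 2109.
Reconstructed: 0.053613281 V.
Error = 0.0533 − 0.053613281 = -0.000313281 V = -0.313 mV.

-0.313 mV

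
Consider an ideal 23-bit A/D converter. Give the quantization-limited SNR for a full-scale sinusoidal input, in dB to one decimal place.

SNR ≈ 6.02·N + 1.76 dB = 6.02·23 + 1.76 = 140.22 dB.

140.2 dB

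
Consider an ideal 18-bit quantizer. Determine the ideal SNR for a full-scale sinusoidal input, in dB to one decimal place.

110.1 dB

SNR ≈ 6.02·N + 1.76 dB = 6.02·18 + 1.76 = 110.12 dB.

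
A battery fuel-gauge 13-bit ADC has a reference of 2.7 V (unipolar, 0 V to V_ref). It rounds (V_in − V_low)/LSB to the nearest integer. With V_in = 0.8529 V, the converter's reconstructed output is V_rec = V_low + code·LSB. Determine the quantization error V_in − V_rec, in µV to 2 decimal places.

-78.52 µV

LSB = 2.7/2^13 = 329.59 µV.
Scaled input = 2587.7618 LSBs, so code = 2588.
Code 2588 maps back to 0 + 2588×0.00032959 V = 0.85297852 V.
Difference: -7.85156e-05 V → -78.52 µV.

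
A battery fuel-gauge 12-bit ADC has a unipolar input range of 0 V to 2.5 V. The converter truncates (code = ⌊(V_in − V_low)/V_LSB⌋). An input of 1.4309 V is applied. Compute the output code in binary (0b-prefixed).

Full-scale span = 2.5 V; LSB = 2.5/2^12 = 0.610 mV.
Input sits at 2344.387 steps above V_low.
Floor → code 2344.
In binary (0b-prefixed): 0b100100101000.

code 0b100100101000 (decimal 2344)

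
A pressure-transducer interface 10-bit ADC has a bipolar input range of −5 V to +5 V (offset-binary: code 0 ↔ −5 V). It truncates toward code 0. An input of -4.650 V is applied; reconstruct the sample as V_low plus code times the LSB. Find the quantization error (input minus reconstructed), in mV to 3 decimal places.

8.203 mV

LSB = 10/2^10 = 9.766 mV.
Scaled input = 35.8400 LSBs, so code = 35.
Code 35 maps back to (−5) + 35×0.00976562 V = -4.6582031 V.
Difference: 0.00820313 V → 8.203 mV.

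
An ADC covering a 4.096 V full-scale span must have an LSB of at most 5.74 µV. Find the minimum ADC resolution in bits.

Number of steps required ≥ 4.096 V / 5.74 µV = 713588.85.
Need 2^N ≥ 713588.85; 2^19 = 524288, 2^20 = 1048576.
Minimum N = 20.

20 bits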